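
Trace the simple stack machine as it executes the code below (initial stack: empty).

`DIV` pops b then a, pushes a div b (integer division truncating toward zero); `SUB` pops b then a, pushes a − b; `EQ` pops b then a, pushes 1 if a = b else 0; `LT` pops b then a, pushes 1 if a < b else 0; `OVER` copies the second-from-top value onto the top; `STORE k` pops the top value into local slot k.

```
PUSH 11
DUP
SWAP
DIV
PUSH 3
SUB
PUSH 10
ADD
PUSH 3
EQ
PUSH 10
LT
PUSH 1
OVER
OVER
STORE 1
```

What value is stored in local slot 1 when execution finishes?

PUSH 11 : [11]
DUP     : [11, 11]
SWAP    : [11, 11]
DIV     : [1]
PUSH 3  : [1, 3]
SUB     : [-2]
PUSH 10 : [-2, 10]
ADD     : [8]
PUSH 3  : [8, 3]
EQ      : [0]
PUSH 10 : [0, 10]
LT      : [1]
PUSH 1  : [1, 1]
OVER    : [1, 1, 1]
OVER    : [1, 1, 1, 1]
STORE 1 : [1, 1, 1]

1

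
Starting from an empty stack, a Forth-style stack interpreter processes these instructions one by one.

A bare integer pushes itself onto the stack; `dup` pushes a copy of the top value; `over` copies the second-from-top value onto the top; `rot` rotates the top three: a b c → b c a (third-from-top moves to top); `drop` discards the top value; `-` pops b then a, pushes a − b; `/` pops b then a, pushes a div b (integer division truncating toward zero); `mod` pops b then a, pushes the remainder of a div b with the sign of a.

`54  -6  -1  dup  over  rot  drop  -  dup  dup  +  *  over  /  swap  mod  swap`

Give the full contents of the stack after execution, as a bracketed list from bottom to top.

[0, 54]

54   : [54]
-6   : [54, -6]
-1   : [54, -6, -1]
dup  : [54, -6, -1, -1]
over : [54, -6, -1, -1, -1]
rot  : [54, -6, -1, -1, -1]
drop : [54, -6, -1, -1]
-    : [54, -6, 0]
dup  : [54, -6, 0, 0]
dup  : [54, -6, 0, 0, 0]
+    : [54, -6, 0, 0]
*    : [54, -6, 0]
over : [54, -6, 0, -6]
/    : [54, -6, 0]
swap : [54, 0, -6]
mod  : [54, 0]
swap : [0, 54]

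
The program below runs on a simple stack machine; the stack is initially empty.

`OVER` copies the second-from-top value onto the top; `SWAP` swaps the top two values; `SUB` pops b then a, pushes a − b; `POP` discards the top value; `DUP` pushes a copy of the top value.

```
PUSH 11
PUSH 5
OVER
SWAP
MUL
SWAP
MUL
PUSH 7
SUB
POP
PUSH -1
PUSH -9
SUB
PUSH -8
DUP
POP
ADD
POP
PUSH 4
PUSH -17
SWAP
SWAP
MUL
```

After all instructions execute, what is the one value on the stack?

-68

PUSH 11   11
PUSH 5    11 5
OVER      11 5 11
SWAP      11 11 5
MUL       11 55
SWAP      55 11
MUL       605
PUSH 7    605 7
SUB       598
POP       (empty)
PUSH -1   -1
PUSH -9   -1 -9
SUB       8
PUSH -8   8 -8
DUP       8 -8 -8
POP       8 -8
ADD       0
POP       (empty)
PUSH 4    4
PUSH -17  4 -17
SWAP      -17 4
SWAP      4 -17
MUL       -68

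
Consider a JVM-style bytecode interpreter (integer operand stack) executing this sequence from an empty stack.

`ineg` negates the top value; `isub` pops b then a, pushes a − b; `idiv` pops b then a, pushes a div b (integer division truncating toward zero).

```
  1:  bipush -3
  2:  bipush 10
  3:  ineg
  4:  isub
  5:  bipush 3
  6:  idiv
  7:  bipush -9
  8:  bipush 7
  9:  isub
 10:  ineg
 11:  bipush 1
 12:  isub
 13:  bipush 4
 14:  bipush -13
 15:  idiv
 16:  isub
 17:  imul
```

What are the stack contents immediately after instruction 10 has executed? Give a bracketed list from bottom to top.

[2, 16]

bipush -3 -> -3
bipush 10 -> -3 10
ineg      -> -3 -10
isub      -> 7
bipush 3  -> 7 3
idiv      -> 2
bipush -9 -> 2 -9
bipush 7  -> 2 -9 7
isub      -> 2 -16
ineg      -> 2 16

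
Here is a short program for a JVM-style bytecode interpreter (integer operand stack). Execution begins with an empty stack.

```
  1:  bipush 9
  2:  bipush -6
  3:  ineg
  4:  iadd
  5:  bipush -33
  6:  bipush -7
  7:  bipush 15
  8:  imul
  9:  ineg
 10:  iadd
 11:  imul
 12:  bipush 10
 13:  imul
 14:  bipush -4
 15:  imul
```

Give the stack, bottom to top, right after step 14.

[10800, -4]

bipush 9   -> 9
bipush -6  -> 9 -6
ineg       -> 9 6
iadd       -> 15
bipush -33 -> 15 -33
bipush -7  -> 15 -33 -7
bipush 15  -> 15 -33 -7 15
imul       -> 15 -33 -105
ineg       -> 15 -33 105
iadd       -> 15 72
imul       -> 1080
bipush 10  -> 1080 10
imul       -> 10800
bipush -4  -> 10800 -4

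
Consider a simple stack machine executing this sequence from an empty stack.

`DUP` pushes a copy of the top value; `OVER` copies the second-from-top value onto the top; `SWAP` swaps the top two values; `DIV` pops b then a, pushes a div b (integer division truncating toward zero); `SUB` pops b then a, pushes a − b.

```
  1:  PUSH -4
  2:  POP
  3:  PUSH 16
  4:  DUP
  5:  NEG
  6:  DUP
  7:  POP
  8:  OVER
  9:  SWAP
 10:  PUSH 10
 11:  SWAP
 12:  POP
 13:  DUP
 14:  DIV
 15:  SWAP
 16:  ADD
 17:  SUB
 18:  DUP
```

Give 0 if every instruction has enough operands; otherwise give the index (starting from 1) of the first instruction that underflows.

PUSH -4 -> -4
POP     -> (empty)
PUSH 16 -> 16
DUP     -> 16 16
NEG     -> 16 -16
DUP     -> 16 -16 -16
POP     -> 16 -16
OVER    -> 16 -16 16
SWAP    -> 16 16 -16
PUSH 10 -> 16 16 -16 10
SWAP    -> 16 16 10 -16
POP     -> 16 16 10
DUP     -> 16 16 10 10
DIV     -> 16 16 1
SWAP    -> 16 1 16
ADD     -> 16 17
SUB     -> -1
DUP     -> -1 -1

0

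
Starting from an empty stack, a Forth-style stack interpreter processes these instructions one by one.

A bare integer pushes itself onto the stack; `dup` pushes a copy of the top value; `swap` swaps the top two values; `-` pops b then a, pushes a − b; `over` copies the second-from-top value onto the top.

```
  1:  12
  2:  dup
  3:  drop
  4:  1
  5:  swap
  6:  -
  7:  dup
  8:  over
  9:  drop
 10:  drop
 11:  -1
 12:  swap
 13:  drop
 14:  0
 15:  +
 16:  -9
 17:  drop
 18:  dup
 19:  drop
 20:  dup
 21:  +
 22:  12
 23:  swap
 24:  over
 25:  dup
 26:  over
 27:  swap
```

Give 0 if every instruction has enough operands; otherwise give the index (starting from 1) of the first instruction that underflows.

0

12    12
dup   12 12
drop  12
1     12 1
swap  1 12
-     -11
dup   -11 -11
over  -11 -11 -11
drop  -11 -11
drop  -11
-1    -11 -1
swap  -1 -11
drop  -1
0     -1 0
+     -1
-9    -1 -9
drop  -1
dup   -1 -1
drop  -1
dup   -1 -1
+     -2
12    -2 12
swap  12 -2
over  12 -2 12
dup   12 -2 12 12
over  12 -2 12 12 12
swap  12 -2 12 12 12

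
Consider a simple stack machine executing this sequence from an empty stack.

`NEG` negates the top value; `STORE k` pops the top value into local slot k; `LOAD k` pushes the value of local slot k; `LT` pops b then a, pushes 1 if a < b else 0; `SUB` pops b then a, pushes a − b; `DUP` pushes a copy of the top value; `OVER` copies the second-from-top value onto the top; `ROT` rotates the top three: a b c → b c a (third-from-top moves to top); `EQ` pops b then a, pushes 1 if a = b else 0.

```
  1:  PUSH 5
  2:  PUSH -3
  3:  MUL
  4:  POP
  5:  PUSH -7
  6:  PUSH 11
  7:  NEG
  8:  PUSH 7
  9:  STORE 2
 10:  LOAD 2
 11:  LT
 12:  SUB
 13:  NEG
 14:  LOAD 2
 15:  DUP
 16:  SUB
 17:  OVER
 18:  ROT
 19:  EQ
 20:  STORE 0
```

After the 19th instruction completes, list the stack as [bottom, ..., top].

PUSH 5  -> 5
PUSH -3 -> 5 -3
MUL     -> -15
POP     -> (empty)
PUSH -7 -> -7
PUSH 11 -> -7 11
NEG     -> -7 -11
PUSH 7  -> -7 -11 7
STORE 2 -> -7 -11
LOAD 2  -> -7 -11 7
LT      -> -7 1
SUB     -> -8
NEG     -> 8
LOAD 2  -> 8 7
DUP     -> 8 7 7
SUB     -> 8 0
OVER    -> 8 0 8
ROT     -> 0 8 8
EQ      -> 0 1

[0, 1]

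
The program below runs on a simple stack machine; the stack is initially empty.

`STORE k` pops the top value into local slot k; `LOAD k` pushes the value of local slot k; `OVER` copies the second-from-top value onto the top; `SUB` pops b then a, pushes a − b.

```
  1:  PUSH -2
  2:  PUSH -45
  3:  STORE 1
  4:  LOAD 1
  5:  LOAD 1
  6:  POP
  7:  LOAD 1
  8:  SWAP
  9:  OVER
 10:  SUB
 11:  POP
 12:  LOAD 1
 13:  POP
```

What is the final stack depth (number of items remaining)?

PUSH -2   -2
PUSH -45  -2 -45
STORE 1   -2
LOAD 1    -2 -45
LOAD 1    -2 -45 -45
POP       -2 -45
LOAD 1    -2 -45 -45
SWAP      -2 -45 -45
OVER      -2 -45 -45 -45
SUB       -2 -45 0
POP       -2 -45
LOAD 1    -2 -45 -45
POP       -2 -45

2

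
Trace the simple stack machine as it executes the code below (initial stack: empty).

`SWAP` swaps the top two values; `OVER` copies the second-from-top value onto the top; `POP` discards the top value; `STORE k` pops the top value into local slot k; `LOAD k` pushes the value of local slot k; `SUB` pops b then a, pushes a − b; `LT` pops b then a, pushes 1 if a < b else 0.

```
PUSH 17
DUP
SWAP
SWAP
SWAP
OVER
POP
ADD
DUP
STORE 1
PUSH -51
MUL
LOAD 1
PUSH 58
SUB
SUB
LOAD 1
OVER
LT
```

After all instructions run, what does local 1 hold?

34

PUSH 17  -> [17]
DUP      -> [17, 17]
SWAP     -> [17, 17]
SWAP     -> [17, 17]
SWAP     -> [17, 17]
OVER     -> [17, 17, 17]
POP      -> [17, 17]
ADD      -> [34]
DUP      -> [34, 34]
STORE 1  -> [34]
PUSH -51 -> [34, -51]
MUL      -> [-1734]
LOAD 1   -> [-1734, 34]
PUSH 58  -> [-1734, 34, 58]
SUB      -> [-1734, -24]
SUB      -> [-1710]
LOAD 1   -> [-1710, 34]
OVER     -> [-1710, 34, -1710]
LT       -> [-1710, 0]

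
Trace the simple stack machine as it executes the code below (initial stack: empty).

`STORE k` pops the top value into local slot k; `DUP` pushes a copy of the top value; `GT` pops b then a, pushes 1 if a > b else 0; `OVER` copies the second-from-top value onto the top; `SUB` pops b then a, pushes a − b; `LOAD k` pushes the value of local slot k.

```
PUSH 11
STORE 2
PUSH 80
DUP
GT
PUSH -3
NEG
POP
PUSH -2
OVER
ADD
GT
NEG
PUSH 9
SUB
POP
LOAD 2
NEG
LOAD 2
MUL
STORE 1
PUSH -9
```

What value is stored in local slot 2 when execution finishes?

PUSH 11  [11]
STORE 2  []
PUSH 80  [80]
DUP      [80, 80]
GT       [0]
PUSH -3  [0, -3]
NEG      [0, 3]
POP      [0]
PUSH -2  [0, -2]
OVER     [0, -2, 0]
ADD      [0, -2]
GT       [1]
NEG      [-1]
PUSH 9   [-1, 9]
SUB      [-10]
POP      []
LOAD 2   [11]
NEG      [-11]
LOAD 2   [-11, 11]
MUL      [-121]
STORE 1  []
PUSH -9  [-9]

11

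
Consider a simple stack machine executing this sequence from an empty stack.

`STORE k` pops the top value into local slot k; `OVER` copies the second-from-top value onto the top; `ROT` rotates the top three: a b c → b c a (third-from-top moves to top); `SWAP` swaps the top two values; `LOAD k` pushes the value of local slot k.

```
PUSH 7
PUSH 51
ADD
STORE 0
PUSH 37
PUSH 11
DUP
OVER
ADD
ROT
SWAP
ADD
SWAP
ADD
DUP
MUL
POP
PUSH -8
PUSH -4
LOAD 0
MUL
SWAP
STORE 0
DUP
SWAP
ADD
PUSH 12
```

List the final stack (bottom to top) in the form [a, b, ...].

[-464, 12]

PUSH 7  : 7
PUSH 51 : 7 51
ADD     : 58
STORE 0 : (empty)
PUSH 37 : 37
PUSH 11 : 37 11
DUP     : 37 11 11
OVER    : 37 11 11 11
ADD     : 37 11 22
ROT     : 11 22 37
SWAP    : 11 37 22
ADD     : 11 59
SWAP    : 59 11
ADD     : 70
DUP     : 70 70
MUL     : 4900
POP     : (empty)
PUSH -8 : -8
PUSH -4 : -8 -4
LOAD 0  : -8 -4 58
MUL     : -8 -232
SWAP    : -232 -8
STORE 0 : -232
DUP     : -232 -232
SWAP    : -232 -232
ADD     : -464
PUSH 12 : -464 12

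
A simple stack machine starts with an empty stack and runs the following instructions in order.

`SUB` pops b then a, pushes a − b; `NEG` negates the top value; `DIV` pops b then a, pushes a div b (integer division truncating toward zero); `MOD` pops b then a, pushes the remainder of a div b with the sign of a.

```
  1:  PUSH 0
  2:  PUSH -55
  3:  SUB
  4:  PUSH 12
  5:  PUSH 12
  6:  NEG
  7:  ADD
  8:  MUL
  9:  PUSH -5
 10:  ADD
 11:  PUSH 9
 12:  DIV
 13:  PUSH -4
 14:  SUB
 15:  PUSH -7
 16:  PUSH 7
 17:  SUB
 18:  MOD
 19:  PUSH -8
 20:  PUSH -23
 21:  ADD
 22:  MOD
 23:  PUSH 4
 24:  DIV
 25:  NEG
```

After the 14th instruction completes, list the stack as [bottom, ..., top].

[4]

PUSH 0    [0]
PUSH -55  [0, -55]
SUB       [55]
PUSH 12   [55, 12]
PUSH 12   [55, 12, 12]
NEG       [55, 12, -12]
ADD       [55, 0]
MUL       [0]
PUSH -5   [0, -5]
ADD       [-5]
PUSH 9    [-5, 9]
DIV       [0]
PUSH -4   [0, -4]
SUB       [4]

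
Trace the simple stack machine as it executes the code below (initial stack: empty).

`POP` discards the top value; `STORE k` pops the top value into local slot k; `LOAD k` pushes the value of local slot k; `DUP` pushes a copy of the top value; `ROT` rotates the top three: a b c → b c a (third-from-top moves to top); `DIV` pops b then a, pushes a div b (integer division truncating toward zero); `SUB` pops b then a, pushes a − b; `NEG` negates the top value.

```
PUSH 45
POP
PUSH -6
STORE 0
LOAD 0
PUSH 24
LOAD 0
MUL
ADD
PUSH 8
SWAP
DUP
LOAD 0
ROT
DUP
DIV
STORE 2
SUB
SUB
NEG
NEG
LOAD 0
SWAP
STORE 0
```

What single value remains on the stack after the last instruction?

-6

PUSH 45 → [45]
POP     → []
PUSH -6 → [-6]
STORE 0 → []
LOAD 0  → [-6]
PUSH 24 → [-6, 24]
LOAD 0  → [-6, 24, -6]
MUL     → [-6, -144]
ADD     → [-150]
PUSH 8  → [-150, 8]
SWAP    → [8, -150]
DUP     → [8, -150, -150]
LOAD 0  → [8, -150, -150, -6]
ROT     → [8, -150, -6, -150]
DUP     → [8, -150, -6, -150, -150]
DIV     → [8, -150, -6, 1]
STORE 2 → [8, -150, -6]
SUB     → [8, -144]
SUB     → [152]
NEG     → [-152]
NEG     → [152]
LOAD 0  → [152, -6]
SWAP    → [-6, 152]
STORE 0 → [-6]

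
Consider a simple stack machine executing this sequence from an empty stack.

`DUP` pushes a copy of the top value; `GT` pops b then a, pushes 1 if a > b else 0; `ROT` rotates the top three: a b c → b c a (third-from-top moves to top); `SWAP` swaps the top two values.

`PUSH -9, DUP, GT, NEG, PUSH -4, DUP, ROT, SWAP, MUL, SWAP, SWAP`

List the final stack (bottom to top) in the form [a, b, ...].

PUSH -9  -9
DUP      -9 -9
GT       0
NEG      0
PUSH -4  0 -4
DUP      0 -4 -4
ROT      -4 -4 0
SWAP     -4 0 -4
MUL      -4 0
SWAP     0 -4
SWAP     -4 0

[-4, 0]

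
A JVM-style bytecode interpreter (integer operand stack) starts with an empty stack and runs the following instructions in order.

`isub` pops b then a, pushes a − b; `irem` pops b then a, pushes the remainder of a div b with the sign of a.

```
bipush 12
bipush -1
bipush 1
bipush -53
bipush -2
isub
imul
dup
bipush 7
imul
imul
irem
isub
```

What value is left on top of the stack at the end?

13

bipush 12  : [12]
bipush -1  : [12, -1]
bipush 1   : [12, -1, 1]
bipush -53 : [12, -1, 1, -53]
bipush -2  : [12, -1, 1, -53, -2]
isub       : [12, -1, 1, -51]
imul       : [12, -1, -51]
dup        : [12, -1, -51, -51]
bipush 7   : [12, -1, -51, -51, 7]
imul       : [12, -1, -51, -357]
imul       : [12, -1, 18207]
irem       : [12, -1]
isub       : [13]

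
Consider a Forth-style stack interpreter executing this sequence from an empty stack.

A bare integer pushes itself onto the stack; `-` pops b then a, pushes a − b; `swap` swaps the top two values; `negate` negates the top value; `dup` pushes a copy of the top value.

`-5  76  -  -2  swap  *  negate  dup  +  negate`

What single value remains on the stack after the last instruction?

-5     : -5
76     : -5 76
-      : -81
-2     : -81 -2
swap   : -2 -81
*      : 162
negate : -162
dup    : -162 -162
+      : -324
negate : 324

324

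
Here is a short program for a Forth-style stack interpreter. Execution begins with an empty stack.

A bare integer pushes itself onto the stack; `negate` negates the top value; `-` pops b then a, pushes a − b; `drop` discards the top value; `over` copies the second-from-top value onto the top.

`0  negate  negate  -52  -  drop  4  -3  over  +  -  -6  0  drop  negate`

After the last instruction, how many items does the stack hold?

2

0       0
negate  0
negate  0
-52     0 -52
-       52
drop    (empty)
4       4
-3      4 -3
over    4 -3 4
+       4 1
-       3
-6      3 -6
0       3 -6 0
drop    3 -6
negate  3 6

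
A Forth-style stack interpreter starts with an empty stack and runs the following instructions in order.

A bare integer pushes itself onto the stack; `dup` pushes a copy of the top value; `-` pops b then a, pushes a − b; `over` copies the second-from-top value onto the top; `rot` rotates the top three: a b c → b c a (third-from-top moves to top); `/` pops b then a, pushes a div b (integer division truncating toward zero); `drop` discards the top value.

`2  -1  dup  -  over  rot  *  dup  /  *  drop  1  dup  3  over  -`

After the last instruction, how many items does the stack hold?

2    -> [2]
-1   -> [2, -1]
dup  -> [2, -1, -1]
-    -> [2, 0]
over -> [2, 0, 2]
rot  -> [0, 2, 2]
*    -> [0, 4]
dup  -> [0, 4, 4]
/    -> [0, 1]
*    -> [0]
drop -> []
1    -> [1]
dup  -> [1, 1]
3    -> [1, 1, 3]
over -> [1, 1, 3, 1]
-    -> [1, 1, 2]

3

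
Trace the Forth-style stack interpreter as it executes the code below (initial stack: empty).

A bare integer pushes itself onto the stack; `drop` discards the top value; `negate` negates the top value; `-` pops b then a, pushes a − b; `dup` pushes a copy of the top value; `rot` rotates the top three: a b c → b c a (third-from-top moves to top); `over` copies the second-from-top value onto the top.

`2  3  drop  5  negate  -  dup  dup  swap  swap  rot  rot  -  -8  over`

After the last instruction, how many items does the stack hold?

2      : [2]
3      : [2, 3]
drop   : [2]
5      : [2, 5]
negate : [2, -5]
-      : [7]
dup    : [7, 7]
dup    : [7, 7, 7]
swap   : [7, 7, 7]
swap   : [7, 7, 7]
rot    : [7, 7, 7]
rot    : [7, 7, 7]
-      : [7, 0]
-8     : [7, 0, -8]
over   : [7, 0, -8, 0]

4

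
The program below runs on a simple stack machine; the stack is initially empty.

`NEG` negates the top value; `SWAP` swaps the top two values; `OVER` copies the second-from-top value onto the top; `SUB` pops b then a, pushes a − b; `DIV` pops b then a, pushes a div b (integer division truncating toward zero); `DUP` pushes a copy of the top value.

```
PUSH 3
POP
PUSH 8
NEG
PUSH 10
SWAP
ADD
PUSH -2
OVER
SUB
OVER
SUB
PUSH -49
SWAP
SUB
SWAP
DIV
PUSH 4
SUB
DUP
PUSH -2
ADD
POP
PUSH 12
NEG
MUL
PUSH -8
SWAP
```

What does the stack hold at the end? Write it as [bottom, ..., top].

PUSH 3   → 3
POP      → (empty)
PUSH 8   → 8
NEG      → -8
PUSH 10  → -8 10
SWAP     → 10 -8
ADD      → 2
PUSH -2  → 2 -2
OVER     → 2 -2 2
SUB      → 2 -4
OVER     → 2 -4 2
SUB      → 2 -6
PUSH -49 → 2 -6 -49
SWAP     → 2 -49 -6
SUB      → 2 -43
SWAP     → -43 2
DIV      → -21
PUSH 4   → -21 4
SUB      → -25
DUP      → -25 -25
PUSH -2  → -25 -25 -2
ADD      → -25 -27
POP      → -25
PUSH 12  → -25 12
NEG      → -25 -12
MUL      → 300
PUSH -8  → 300 -8
SWAP     → -8 300

[-8, 300]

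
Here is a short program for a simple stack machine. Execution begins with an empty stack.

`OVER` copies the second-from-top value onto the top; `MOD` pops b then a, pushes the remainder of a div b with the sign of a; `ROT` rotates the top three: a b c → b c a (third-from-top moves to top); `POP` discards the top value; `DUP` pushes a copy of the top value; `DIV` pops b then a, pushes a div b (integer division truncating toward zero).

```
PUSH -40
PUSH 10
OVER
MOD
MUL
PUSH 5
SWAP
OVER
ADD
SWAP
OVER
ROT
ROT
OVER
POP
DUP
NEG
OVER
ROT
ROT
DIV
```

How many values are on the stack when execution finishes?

PUSH -40 -> [-40]
PUSH 10  -> [-40, 10]
OVER     -> [-40, 10, -40]
MOD      -> [-40, 10]
MUL      -> [-400]
PUSH 5   -> [-400, 5]
SWAP     -> [5, -400]
OVER     -> [5, -400, 5]
ADD      -> [5, -395]
SWAP     -> [-395, 5]
OVER     -> [-395, 5, -395]
ROT      -> [5, -395, -395]
ROT      -> [-395, -395, 5]
OVER     -> [-395, -395, 5, -395]
POP      -> [-395, -395, 5]
DUP      -> [-395, -395, 5, 5]
NEG      -> [-395, -395, 5, -5]
OVER     -> [-395, -395, 5, -5, 5]
ROT      -> [-395, -395, -5, 5, 5]
ROT      -> [-395, -395, 5, 5, -5]
DIV      -> [-395, -395, 5, -1]

4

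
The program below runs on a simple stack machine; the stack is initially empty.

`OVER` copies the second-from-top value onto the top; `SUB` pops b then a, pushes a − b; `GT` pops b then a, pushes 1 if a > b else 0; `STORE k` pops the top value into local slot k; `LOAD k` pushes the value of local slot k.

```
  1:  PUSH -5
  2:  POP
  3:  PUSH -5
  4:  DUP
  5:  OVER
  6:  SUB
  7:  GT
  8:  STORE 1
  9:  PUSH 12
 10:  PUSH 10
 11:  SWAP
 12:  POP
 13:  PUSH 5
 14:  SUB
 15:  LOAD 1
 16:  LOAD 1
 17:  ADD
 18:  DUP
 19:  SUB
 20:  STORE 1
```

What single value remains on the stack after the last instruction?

5

PUSH -5 : -5
POP     : (empty)
PUSH -5 : -5
DUP     : -5 -5
OVER    : -5 -5 -5
SUB     : -5 0
GT      : 0
STORE 1 : (empty)
PUSH 12 : 12
PUSH 10 : 12 10
SWAP    : 10 12
POP     : 10
PUSH 5  : 10 5
SUB     : 5
LOAD 1  : 5 0
LOAD 1  : 5 0 0
ADD     : 5 0
DUP     : 5 0 0
SUB     : 5 0
STORE 1 : 5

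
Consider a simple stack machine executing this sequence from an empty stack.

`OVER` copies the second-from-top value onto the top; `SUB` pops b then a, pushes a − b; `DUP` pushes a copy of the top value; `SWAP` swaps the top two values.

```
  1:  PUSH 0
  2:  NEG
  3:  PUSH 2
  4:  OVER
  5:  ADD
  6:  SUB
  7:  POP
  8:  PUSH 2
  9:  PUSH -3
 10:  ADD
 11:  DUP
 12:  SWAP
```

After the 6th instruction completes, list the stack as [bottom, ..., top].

PUSH 0  0
NEG     0
PUSH 2  0 2
OVER    0 2 0
ADD     0 2
SUB     -2

[-2]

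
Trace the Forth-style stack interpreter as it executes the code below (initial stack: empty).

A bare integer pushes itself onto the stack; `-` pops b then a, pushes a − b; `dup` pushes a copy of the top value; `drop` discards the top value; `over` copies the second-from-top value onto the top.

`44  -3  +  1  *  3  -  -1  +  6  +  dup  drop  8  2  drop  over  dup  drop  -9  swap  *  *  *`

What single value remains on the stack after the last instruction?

44   -> 44
-3   -> 44 -3
+    -> 41
1    -> 41 1
*    -> 41
3    -> 41 3
-    -> 38
-1   -> 38 -1
+    -> 37
6    -> 37 6
+    -> 43
dup  -> 43 43
drop -> 43
8    -> 43 8
2    -> 43 8 2
drop -> 43 8
over -> 43 8 43
dup  -> 43 8 43 43
drop -> 43 8 43
-9   -> 43 8 43 -9
swap -> 43 8 -9 43
*    -> 43 8 -387
*    -> 43 -3096
*    -> -133128

-133128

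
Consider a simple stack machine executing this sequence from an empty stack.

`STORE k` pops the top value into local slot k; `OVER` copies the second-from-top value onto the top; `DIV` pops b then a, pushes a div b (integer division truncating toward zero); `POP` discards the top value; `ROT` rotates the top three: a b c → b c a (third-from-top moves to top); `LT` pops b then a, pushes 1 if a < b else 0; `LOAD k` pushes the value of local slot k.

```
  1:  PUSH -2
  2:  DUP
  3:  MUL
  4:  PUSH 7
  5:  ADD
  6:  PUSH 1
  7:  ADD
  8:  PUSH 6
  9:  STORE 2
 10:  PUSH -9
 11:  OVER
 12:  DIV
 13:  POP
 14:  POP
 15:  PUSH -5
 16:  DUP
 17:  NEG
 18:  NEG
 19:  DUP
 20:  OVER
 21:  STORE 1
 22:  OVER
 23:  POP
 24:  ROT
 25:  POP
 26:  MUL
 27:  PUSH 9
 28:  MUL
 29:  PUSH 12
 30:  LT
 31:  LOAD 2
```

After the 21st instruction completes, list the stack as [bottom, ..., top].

[-5, -5, -5]

PUSH -2 : [-2]
DUP     : [-2, -2]
MUL     : [4]
PUSH 7  : [4, 7]
ADD     : [11]
PUSH 1  : [11, 1]
ADD     : [12]
PUSH 6  : [12, 6]
STORE 2 : [12]
PUSH -9 : [12, -9]
OVER    : [12, -9, 12]
DIV     : [12, 0]
POP     : [12]
POP     : []
PUSH -5 : [-5]
DUP     : [-5, -5]
NEG     : [-5, 5]
NEG     : [-5, -5]
DUP     : [-5, -5, -5]
OVER    : [-5, -5, -5, -5]
STORE 1 : [-5, -5, -5]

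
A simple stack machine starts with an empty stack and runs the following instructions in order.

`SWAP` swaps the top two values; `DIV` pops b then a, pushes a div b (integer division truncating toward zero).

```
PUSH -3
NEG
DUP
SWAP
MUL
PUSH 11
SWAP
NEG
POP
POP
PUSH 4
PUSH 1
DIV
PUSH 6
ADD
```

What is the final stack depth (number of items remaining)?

1

PUSH -3 → -3
NEG     → 3
DUP     → 3 3
SWAP    → 3 3
MUL     → 9
PUSH 11 → 9 11
SWAP    → 11 9
NEG     → 11 -9
POP     → 11
POP     → (empty)
PUSH 4  → 4
PUSH 1  → 4 1
DIV     → 4
PUSH 6  → 4 6
ADD     → 10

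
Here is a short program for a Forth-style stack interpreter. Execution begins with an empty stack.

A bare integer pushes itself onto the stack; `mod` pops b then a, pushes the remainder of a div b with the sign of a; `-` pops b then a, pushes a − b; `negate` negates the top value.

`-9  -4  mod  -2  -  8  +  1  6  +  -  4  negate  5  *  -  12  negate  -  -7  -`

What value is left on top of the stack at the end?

-9     → -9
-4     → -9 -4
mod    → -1
-2     → -1 -2
-      → 1
8      → 1 8
+      → 9
1      → 9 1
6      → 9 1 6
+      → 9 7
-      → 2
4      → 2 4
negate → 2 -4
5      → 2 -4 5
*      → 2 -20
-      → 22
12     → 22 12
negate → 22 -12
-      → 34
-7     → 34 -7
-      → 41

41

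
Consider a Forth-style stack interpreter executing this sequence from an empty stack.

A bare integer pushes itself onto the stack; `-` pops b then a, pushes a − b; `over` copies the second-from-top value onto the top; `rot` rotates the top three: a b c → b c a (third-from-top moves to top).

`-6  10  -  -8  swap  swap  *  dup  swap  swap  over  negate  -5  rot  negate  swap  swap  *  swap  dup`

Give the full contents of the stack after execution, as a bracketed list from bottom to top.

-6     -> -6
10     -> -6 10
-      -> -16
-8     -> -16 -8
swap   -> -8 -16
swap   -> -16 -8
*      -> 128
dup    -> 128 128
swap   -> 128 128
swap   -> 128 128
over   -> 128 128 128
negate -> 128 128 -128
-5     -> 128 128 -128 -5
rot    -> 128 -128 -5 128
negate -> 128 -128 -5 -128
swap   -> 128 -128 -128 -5
swap   -> 128 -128 -5 -128
*      -> 128 -128 640
swap   -> 128 640 -128
dup    -> 128 640 -128 -128

[128, 640, -128, -128]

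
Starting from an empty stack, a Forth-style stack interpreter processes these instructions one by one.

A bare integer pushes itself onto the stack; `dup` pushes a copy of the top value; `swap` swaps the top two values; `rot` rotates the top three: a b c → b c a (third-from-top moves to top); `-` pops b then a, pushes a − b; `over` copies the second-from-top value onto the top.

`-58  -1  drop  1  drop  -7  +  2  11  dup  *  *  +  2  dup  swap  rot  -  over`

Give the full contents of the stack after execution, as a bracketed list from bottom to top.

[2, -175, 2]

-58  : -58
-1   : -58 -1
drop : -58
1    : -58 1
drop : -58
-7   : -58 -7
+    : -65
2    : -65 2
11   : -65 2 11
dup  : -65 2 11 11
*    : -65 2 121
*    : -65 242
+    : 177
2    : 177 2
dup  : 177 2 2
swap : 177 2 2
rot  : 2 2 177
-    : 2 -175
over : 2 -175 2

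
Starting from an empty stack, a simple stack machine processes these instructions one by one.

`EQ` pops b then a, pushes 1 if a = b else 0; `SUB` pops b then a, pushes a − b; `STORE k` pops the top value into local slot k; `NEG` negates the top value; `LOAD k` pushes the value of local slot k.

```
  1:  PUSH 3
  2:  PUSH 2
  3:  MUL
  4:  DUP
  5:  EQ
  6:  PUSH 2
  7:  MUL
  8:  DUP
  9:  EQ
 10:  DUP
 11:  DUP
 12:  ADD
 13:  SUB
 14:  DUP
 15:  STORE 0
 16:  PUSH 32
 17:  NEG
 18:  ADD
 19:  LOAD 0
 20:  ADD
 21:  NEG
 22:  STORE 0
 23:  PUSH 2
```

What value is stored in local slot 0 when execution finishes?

PUSH 3  → [3]
PUSH 2  → [3, 2]
MUL     → [6]
DUP     → [6, 6]
EQ      → [1]
PUSH 2  → [1, 2]
MUL     → [2]
DUP     → [2, 2]
EQ      → [1]
DUP     → [1, 1]
DUP     → [1, 1, 1]
ADD     → [1, 2]
SUB     → [-1]
DUP     → [-1, -1]
STORE 0 → [-1]
PUSH 32 → [-1, 32]
NEG     → [-1, -32]
ADD     → [-33]
LOAD 0  → [-33, -1]
ADD     → [-34]
NEG     → [34]
STORE 0 → []
PUSH 2  → [2]

34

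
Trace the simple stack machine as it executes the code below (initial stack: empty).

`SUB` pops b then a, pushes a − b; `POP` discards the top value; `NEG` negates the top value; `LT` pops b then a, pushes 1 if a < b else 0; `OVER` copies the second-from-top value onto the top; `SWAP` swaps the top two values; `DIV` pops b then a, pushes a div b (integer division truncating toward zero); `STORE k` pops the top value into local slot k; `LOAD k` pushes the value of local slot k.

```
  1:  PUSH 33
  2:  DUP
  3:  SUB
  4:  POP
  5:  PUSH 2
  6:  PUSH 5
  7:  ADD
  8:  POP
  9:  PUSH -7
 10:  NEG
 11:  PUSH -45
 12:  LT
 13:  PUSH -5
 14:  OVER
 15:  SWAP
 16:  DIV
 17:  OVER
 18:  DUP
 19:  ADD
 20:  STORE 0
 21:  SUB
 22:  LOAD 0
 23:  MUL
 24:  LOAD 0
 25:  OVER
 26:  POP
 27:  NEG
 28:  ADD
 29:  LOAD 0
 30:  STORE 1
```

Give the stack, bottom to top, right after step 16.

PUSH 33  -> 33
DUP      -> 33 33
SUB      -> 0
POP      -> (empty)
PUSH 2   -> 2
PUSH 5   -> 2 5
ADD      -> 7
POP      -> (empty)
PUSH -7  -> -7
NEG      -> 7
PUSH -45 -> 7 -45
LT       -> 0
PUSH -5  -> 0 -5
OVER     -> 0 -5 0
SWAP     -> 0 0 -5
DIV      -> 0 0

[0, 0]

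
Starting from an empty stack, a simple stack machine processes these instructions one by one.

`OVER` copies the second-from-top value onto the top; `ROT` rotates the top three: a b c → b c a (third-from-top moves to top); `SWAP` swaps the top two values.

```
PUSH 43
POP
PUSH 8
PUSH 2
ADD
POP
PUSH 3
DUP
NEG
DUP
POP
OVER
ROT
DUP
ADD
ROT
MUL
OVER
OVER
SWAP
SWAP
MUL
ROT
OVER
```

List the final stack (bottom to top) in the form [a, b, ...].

PUSH 43 : [43]
POP     : []
PUSH 8  : [8]
PUSH 2  : [8, 2]
ADD     : [10]
POP     : []
PUSH 3  : [3]
DUP     : [3, 3]
NEG     : [3, -3]
DUP     : [3, -3, -3]
POP     : [3, -3]
OVER    : [3, -3, 3]
ROT     : [-3, 3, 3]
DUP     : [-3, 3, 3, 3]
ADD     : [-3, 3, 6]
ROT     : [3, 6, -3]
MUL     : [3, -18]
OVER    : [3, -18, 3]
OVER    : [3, -18, 3, -18]
SWAP    : [3, -18, -18, 3]
SWAP    : [3, -18, 3, -18]
MUL     : [3, -18, -54]
ROT     : [-18, -54, 3]
OVER    : [-18, -54, 3, -54]

[-18, -54, 3, -54]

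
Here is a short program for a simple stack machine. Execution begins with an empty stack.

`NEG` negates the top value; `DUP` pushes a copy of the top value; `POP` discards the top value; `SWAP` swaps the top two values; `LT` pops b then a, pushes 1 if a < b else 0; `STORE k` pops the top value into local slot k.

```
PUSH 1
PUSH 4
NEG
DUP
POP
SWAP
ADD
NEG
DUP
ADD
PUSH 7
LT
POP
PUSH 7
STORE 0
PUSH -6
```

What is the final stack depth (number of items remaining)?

PUSH 1  → 1
PUSH 4  → 1 4
NEG     → 1 -4
DUP     → 1 -4 -4
POP     → 1 -4
SWAP    → -4 1
ADD     → -3
NEG     → 3
DUP     → 3 3
ADD     → 6
PUSH 7  → 6 7
LT      → 1
POP     → (empty)
PUSH 7  → 7
STORE 0 → (empty)
PUSH -6 → -6

1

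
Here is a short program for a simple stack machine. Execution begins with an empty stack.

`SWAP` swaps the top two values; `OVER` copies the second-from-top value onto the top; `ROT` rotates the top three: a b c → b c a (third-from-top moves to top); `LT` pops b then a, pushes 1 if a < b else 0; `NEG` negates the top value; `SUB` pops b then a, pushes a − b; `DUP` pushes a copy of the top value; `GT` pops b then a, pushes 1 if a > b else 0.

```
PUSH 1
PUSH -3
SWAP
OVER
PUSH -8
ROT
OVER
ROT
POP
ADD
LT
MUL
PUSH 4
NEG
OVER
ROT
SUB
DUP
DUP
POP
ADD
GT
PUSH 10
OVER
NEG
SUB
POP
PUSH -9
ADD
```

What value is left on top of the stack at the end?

-9

PUSH 1  → [1]
PUSH -3 → [1, -3]
SWAP    → [-3, 1]
OVER    → [-3, 1, -3]
PUSH -8 → [-3, 1, -3, -8]
ROT     → [-3, -3, -8, 1]
OVER    → [-3, -3, -8, 1, -8]
ROT     → [-3, -3, 1, -8, -8]
POP     → [-3, -3, 1, -8]
ADD     → [-3, -3, -7]
LT      → [-3, 0]
MUL     → [0]
PUSH 4  → [0, 4]
NEG     → [0, -4]
OVER    → [0, -4, 0]
ROT     → [-4, 0, 0]
SUB     → [-4, 0]
DUP     → [-4, 0, 0]
DUP     → [-4, 0, 0, 0]
POP     → [-4, 0, 0]
ADD     → [-4, 0]
GT      → [0]
PUSH 10 → [0, 10]
OVER    → [0, 10, 0]
NEG     → [0, 10, 0]
SUB     → [0, 10]
POP     → [0]
PUSH -9 → [0, -9]
ADD     → [-9]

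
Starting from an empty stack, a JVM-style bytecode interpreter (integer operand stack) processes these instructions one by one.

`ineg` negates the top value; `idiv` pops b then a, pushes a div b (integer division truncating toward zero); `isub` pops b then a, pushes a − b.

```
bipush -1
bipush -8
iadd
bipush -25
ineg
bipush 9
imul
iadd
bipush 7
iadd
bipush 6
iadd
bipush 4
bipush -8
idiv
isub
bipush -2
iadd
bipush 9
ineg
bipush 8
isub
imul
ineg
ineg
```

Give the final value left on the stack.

-3859

bipush -1  -> [-1]
bipush -8  -> [-1, -8]
iadd       -> [-9]
bipush -25 -> [-9, -25]
ineg       -> [-9, 25]
bipush 9   -> [-9, 25, 9]
imul       -> [-9, 225]
iadd       -> [216]
bipush 7   -> [216, 7]
iadd       -> [223]
bipush 6   -> [223, 6]
iadd       -> [229]
bipush 4   -> [229, 4]
bipush -8  -> [229, 4, -8]
idiv       -> [229, 0]
isub       -> [229]
bipush -2  -> [229, -2]
iadd       -> [227]
bipush 9   -> [227, 9]
ineg       -> [227, -9]
bipush 8   -> [227, -9, 8]
isub       -> [227, -17]
imul       -> [-3859]
ineg       -> [3859]
ineg       -> [-3859]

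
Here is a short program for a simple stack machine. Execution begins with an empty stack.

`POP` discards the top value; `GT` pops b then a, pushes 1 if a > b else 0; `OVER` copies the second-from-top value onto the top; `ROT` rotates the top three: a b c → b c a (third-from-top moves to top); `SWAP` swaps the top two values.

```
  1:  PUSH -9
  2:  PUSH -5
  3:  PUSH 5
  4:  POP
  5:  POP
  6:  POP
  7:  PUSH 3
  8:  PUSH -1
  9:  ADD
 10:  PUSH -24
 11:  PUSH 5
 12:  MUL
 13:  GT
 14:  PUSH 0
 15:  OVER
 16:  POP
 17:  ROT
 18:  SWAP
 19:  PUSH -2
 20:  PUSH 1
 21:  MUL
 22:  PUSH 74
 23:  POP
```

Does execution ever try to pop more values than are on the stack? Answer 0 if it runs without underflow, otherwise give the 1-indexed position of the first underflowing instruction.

PUSH -9  → [-9]
PUSH -5  → [-9, -5]
PUSH 5   → [-9, -5, 5]
POP      → [-9, -5]
POP      → [-9]
POP      → []
PUSH 3   → [3]
PUSH -1  → [3, -1]
ADD      → [2]
PUSH -24 → [2, -24]
PUSH 5   → [2, -24, 5]
MUL      → [2, -120]
GT       → [1]
PUSH 0   → [1, 0]
OVER     → [1, 0, 1]
POP      → [1, 0]
ROT  — needs 3 operands, stack has 2 → underflow

17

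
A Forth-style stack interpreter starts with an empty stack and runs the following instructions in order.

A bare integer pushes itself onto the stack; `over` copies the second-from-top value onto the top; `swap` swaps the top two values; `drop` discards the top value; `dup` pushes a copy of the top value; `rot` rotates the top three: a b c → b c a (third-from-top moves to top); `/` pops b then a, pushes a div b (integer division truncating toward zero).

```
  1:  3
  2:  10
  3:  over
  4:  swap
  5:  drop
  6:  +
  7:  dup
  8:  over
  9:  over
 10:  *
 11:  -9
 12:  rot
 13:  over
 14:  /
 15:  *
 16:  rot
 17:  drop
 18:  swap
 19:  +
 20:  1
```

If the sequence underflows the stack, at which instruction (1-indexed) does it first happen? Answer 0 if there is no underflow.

0

3    -> [3]
10   -> [3, 10]
over -> [3, 10, 3]
swap -> [3, 3, 10]
drop -> [3, 3]
+    -> [6]
dup  -> [6, 6]
over -> [6, 6, 6]
over -> [6, 6, 6, 6]
*    -> [6, 6, 36]
-9   -> [6, 6, 36, -9]
rot  -> [6, 36, -9, 6]
over -> [6, 36, -9, 6, -9]
/    -> [6, 36, -9, 0]
*    -> [6, 36, 0]
rot  -> [36, 0, 6]
drop -> [36, 0]
swap -> [0, 36]
+    -> [36]
1    -> [36, 1]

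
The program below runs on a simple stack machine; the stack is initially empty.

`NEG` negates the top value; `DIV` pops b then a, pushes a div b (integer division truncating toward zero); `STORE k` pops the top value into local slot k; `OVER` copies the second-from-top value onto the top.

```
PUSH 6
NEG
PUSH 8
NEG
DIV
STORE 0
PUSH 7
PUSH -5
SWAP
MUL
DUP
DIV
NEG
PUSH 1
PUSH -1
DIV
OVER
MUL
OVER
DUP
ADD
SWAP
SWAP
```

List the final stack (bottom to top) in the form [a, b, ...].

[-1, 1, -2]

PUSH 6  -> [6]
NEG     -> [-6]
PUSH 8  -> [-6, 8]
NEG     -> [-6, -8]
DIV     -> [0]
STORE 0 -> []
PUSH 7  -> [7]
PUSH -5 -> [7, -5]
SWAP    -> [-5, 7]
MUL     -> [-35]
DUP     -> [-35, -35]
DIV     -> [1]
NEG     -> [-1]
PUSH 1  -> [-1, 1]
PUSH -1 -> [-1, 1, -1]
DIV     -> [-1, -1]
OVER    -> [-1, -1, -1]
MUL     -> [-1, 1]
OVER    -> [-1, 1, -1]
DUP     -> [-1, 1, -1, -1]
ADD     -> [-1, 1, -2]
SWAP    -> [-1, -2, 1]
SWAP    -> [-1, 1, -2]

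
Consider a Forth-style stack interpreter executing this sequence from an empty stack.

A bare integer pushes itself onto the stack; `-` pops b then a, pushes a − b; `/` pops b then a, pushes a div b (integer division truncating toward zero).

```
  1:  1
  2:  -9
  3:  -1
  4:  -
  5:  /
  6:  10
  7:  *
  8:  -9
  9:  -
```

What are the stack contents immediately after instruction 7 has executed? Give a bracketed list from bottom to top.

[0]

1   1
-9  1 -9
-1  1 -9 -1
-   1 -8
/   0
10  0 10
*   0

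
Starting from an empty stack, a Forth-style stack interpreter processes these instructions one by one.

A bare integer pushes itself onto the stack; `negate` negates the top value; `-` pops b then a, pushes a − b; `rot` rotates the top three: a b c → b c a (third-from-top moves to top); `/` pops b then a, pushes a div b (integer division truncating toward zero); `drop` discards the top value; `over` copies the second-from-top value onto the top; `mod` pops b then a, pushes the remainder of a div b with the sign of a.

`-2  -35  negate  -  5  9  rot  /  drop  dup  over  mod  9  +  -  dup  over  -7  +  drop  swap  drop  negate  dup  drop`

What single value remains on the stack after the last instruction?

-2     -> -2
-35    -> -2 -35
negate -> -2 35
-      -> -37
5      -> -37 5
9      -> -37 5 9
rot    -> 5 9 -37
/      -> 5 0
drop   -> 5
dup    -> 5 5
over   -> 5 5 5
mod    -> 5 0
9      -> 5 0 9
+      -> 5 9
-      -> -4
dup    -> -4 -4
over   -> -4 -4 -4
-7     -> -4 -4 -4 -7
+      -> -4 -4 -11
drop   -> -4 -4
swap   -> -4 -4
drop   -> -4
negate -> 4
dup    -> 4 4
drop   -> 4

4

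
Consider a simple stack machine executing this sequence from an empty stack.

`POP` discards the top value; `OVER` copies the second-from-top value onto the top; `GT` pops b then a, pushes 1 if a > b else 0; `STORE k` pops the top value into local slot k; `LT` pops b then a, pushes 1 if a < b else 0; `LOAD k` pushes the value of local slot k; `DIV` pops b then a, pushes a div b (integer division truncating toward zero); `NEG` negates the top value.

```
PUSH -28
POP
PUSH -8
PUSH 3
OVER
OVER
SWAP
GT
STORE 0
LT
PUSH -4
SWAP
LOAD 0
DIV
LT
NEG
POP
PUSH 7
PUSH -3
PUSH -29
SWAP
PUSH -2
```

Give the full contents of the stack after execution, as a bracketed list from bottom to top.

PUSH -28 → -28
POP      → (empty)
PUSH -8  → -8
PUSH 3   → -8 3
OVER     → -8 3 -8
OVER     → -8 3 -8 3
SWAP     → -8 3 3 -8
GT       → -8 3 1
STORE 0  → -8 3
LT       → 1
PUSH -4  → 1 -4
SWAP     → -4 1
LOAD 0   → -4 1 1
DIV      → -4 1
LT       → 1
NEG      → -1
POP      → (empty)
PUSH 7   → 7
PUSH -3  → 7 -3
PUSH -29 → 7 -3 -29
SWAP     → 7 -29 -3
PUSH -2  → 7 -29 -3 -2

[7, -29, -3, -2]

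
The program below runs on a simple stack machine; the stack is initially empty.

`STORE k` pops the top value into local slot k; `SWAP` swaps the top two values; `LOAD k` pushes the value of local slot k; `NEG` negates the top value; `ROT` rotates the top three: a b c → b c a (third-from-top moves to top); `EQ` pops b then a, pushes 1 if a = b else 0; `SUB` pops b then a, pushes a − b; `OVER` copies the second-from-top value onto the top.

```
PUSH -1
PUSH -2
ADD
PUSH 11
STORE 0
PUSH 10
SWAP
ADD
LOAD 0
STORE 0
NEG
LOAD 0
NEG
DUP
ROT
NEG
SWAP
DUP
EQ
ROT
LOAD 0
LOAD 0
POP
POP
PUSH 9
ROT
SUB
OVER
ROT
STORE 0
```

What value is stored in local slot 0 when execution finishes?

PUSH -1 : [-1]
PUSH -2 : [-1, -2]
ADD     : [-3]
PUSH 11 : [-3, 11]
STORE 0 : [-3]
PUSH 10 : [-3, 10]
SWAP    : [10, -3]
ADD     : [7]
LOAD 0  : [7, 11]
STORE 0 : [7]
NEG     : [-7]
LOAD 0  : [-7, 11]
NEG     : [-7, -11]
DUP     : [-7, -11, -11]
ROT     : [-11, -11, -7]
NEG     : [-11, -11, 7]
SWAP    : [-11, 7, -11]
DUP     : [-11, 7, -11, -11]
EQ      : [-11, 7, 1]
ROT     : [7, 1, -11]
LOAD 0  : [7, 1, -11, 11]
LOAD 0  : [7, 1, -11, 11, 11]
POP     : [7, 1, -11, 11]
POP     : [7, 1, -11]
PUSH 9  : [7, 1, -11, 9]
ROT     : [7, -11, 9, 1]
SUB     : [7, -11, 8]
OVER    : [7, -11, 8, -11]
ROT     : [7, 8, -11, -11]
STORE 0 : [7, 8, -11]

-11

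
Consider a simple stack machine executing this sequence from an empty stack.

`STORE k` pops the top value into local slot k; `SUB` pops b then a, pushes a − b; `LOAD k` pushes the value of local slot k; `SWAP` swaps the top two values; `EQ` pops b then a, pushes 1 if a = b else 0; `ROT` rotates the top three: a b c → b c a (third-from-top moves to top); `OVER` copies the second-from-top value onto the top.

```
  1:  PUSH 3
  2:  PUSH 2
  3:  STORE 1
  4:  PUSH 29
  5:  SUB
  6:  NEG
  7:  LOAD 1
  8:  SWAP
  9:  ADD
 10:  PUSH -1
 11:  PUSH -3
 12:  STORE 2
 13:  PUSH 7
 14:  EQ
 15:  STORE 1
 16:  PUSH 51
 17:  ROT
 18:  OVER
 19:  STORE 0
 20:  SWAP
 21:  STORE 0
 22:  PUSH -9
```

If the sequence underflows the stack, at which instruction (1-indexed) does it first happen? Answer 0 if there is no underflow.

PUSH 3  : 3
PUSH 2  : 3 2
STORE 1 : 3
PUSH 29 : 3 29
SUB     : -26
NEG     : 26
LOAD 1  : 26 2
SWAP    : 2 26
ADD     : 28
PUSH -1 : 28 -1
PUSH -3 : 28 -1 -3
STORE 2 : 28 -1
PUSH 7  : 28 -1 7
EQ      : 28 0
STORE 1 : 28
PUSH 51 : 28 51
ROT  — needs 3 operands, stack has 2 → underflow

17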